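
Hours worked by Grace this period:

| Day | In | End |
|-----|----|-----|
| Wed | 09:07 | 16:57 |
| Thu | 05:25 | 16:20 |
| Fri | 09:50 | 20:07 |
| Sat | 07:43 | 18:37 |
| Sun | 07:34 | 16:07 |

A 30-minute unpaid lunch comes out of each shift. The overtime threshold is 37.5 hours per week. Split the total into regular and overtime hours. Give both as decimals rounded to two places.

Regular 37.50 hours, overtime 8.48 hours

Wed: 09:07–16:57 = 7 h 50 min; less 30 min break → 7 h 20 min
Thu: 05:25–16:20 = 10 h 55 min; less 30 min break → 10 h 25 min
Fri: 09:50–20:07 = 10 h 17 min; less 30 min break → 9 h 47 min
Sat: 07:43–18:37 = 10 h 54 min; less 30 min break → 10 h 24 min
Sun: 07:34–16:07 = 8 h 33 min; less 30 min break → 8 h 3 min
Total worked: 45 h 59 min = 45.98 h.
Threshold 37.5 h → overtime 8 h 29 min, regular 37 h 30 min.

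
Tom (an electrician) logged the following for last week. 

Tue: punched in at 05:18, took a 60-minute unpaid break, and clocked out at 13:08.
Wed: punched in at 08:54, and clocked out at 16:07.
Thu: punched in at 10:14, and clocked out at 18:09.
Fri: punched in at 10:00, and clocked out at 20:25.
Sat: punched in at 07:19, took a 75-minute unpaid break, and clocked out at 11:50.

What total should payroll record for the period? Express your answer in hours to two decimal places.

Tue: 05:18–13:08 = 7 h 50 min; less 60 min break → 6 h 50 min
Wed: 08:54–16:07 = 7 h 13 min
Thu: 10:14–18:09 = 7 h 55 min
Fri: 10:00–20:25 = 10 h 25 min
Sat: 07:19–11:50 = 4 h 31 min; less 75 min break → 3 h 16 min
Total: 6 h 50 min + 7 h 13 min + 7 h 55 min + 10 h 25 min + 3 h 16 min = 35 h 39 min.

35.65 hours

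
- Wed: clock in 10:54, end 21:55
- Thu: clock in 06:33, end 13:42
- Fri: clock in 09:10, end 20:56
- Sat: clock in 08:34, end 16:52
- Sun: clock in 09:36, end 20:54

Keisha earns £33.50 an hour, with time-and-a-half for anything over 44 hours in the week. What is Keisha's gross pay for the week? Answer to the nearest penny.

Wed: 10:54–21:55 = 11 h 1 min
Thu: 06:33–13:42 = 7 h 9 min
Fri: 09:10–20:56 = 11 h 46 min
Sat: 08:34–16:52 = 8 h 18 min
Sun: 09:36–20:54 = 11 h 18 min
Total worked: 49 h 32 min = 2972 min.
Regular 44 h 0 min = 2640 min at £33.50/h; overtime 5 h 32 min = 332 min at £50.25/h.
Pay = (2640 × £33.50 + 332 × £50.25) ÷ 60 = £1752.05.

£1752.05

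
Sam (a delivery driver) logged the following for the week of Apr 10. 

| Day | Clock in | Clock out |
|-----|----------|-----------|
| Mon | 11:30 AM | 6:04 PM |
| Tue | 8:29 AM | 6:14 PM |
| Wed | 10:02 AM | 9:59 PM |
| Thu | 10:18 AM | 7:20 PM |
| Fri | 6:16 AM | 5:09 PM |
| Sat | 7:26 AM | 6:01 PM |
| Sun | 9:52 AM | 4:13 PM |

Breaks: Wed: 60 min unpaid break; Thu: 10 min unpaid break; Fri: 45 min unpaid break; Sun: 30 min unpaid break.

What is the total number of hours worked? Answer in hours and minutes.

62 h 42 min

Mon: 11:30 AM–6:04 PM = 6 h 34 min
Tue: 8:29 AM–6:14 PM = 9 h 45 min
Wed: 10:02 AM–9:59 PM = 11 h 57 min; less 60 min break → 10 h 57 min
Thu: 10:18 AM–7:20 PM = 9 h 2 min; less 10 min break → 8 h 52 min
Fri: 6:16 AM–5:09 PM = 10 h 53 min; less 45 min break → 10 h 8 min
Sat: 7:26 AM–6:01 PM = 10 h 35 min
Sun: 9:52 AM–4:13 PM = 6 h 21 min; less 30 min break → 5 h 51 min
Total: 6 h 34 min + 9 h 45 min + 10 h 57 min + 8 h 52 min + 10 h 8 min + 10 h 35 min + 5 h 51 min = 62 h 42 min.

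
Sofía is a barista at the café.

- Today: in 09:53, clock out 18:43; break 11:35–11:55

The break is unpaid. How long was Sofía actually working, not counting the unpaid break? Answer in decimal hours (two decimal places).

Today: 09:53–18:43 = 8 h 50 min; less 20 min break → 8 h 30 min

8.50 hours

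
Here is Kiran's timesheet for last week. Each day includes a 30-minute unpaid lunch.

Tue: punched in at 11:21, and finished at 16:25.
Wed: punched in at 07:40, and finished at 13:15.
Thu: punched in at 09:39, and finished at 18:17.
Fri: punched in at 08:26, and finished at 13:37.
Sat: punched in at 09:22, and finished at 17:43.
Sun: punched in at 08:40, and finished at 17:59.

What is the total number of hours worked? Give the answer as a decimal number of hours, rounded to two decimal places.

39.13 hours

Tue: 11:21–16:25 = 5 h 4 min; less 30 min break → 4 h 34 min
Wed: 07:40–13:15 = 5 h 35 min; less 30 min break → 5 h 5 min
Thu: 09:39–18:17 = 8 h 38 min; less 30 min break → 8 h 8 min
Fri: 08:26–13:37 = 5 h 11 min; less 30 min break → 4 h 41 min
Sat: 09:22–17:43 = 8 h 21 min; less 30 min break → 7 h 51 min
Sun: 08:40–17:59 = 9 h 19 min; less 30 min break → 8 h 49 min
Total: 4 h 34 min + 5 h 5 min + 8 h 8 min + 4 h 41 min + 7 h 51 min + 8 h 49 min = 39 h 8 min.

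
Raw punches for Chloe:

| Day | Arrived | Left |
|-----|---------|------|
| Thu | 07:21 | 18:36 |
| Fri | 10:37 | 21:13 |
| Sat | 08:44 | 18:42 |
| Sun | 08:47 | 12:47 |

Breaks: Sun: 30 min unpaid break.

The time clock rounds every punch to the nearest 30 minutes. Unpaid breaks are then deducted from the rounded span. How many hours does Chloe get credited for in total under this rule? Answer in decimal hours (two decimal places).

Thu: in 07:21→07:30, out 18:36→18:30; 11 h 0 min
Fri: in 10:37→10:30, out 21:13→21:00; 10 h 30 min
Sat: in 08:44→08:30, out 18:42→18:30; 10 h 0 min
Sun: in 08:47→09:00, out 12:47→13:00; 4 h 0 min − 30 min = 3 h 30 min
Total credited: 35 h 0 min.

35.00 hours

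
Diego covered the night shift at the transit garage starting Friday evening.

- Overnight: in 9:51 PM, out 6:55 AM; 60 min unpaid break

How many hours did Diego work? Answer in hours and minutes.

Overnight: 9:51 PM → midnight = 2 h 9 min; midnight → 6:55 AM = 6 h 55 min; span 9 h 4 min; less 60 min break → 8 h 4 min

8 h 4 min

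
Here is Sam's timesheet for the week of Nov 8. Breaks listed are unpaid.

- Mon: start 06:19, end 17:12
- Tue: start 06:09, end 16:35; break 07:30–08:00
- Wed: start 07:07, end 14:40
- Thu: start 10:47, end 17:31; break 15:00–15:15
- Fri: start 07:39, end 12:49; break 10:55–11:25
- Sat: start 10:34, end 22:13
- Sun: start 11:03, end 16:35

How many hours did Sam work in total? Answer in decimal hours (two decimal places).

Mon: 06:19–17:12 = 10 h 53 min
Tue: 06:09–16:35 = 10 h 26 min; less 30 min break → 9 h 56 min
Wed: 07:07–14:40 = 7 h 33 min
Thu: 10:47–17:31 = 6 h 44 min; less 15 min break → 6 h 29 min
Fri: 07:39–12:49 = 5 h 10 min; less 30 min break → 4 h 40 min
Sat: 10:34–22:13 = 11 h 39 min
Sun: 11:03–16:35 = 5 h 32 min
Total: 10 h 53 min + 9 h 56 min + 7 h 33 min + 6 h 29 min + 4 h 40 min + 11 h 39 min + 5 h 32 min = 56 h 42 min.

56.70 hours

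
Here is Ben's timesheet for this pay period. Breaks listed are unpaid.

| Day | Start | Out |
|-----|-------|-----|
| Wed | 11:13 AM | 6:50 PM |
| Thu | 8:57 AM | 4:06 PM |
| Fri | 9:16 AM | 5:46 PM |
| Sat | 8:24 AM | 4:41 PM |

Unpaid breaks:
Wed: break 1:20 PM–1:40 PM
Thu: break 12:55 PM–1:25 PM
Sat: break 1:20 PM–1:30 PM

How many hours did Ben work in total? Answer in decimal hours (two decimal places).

Wed: 11:13 AM–6:50 PM = 7 h 37 min; less 20 min break → 7 h 17 min
Thu: 8:57 AM–4:06 PM = 7 h 9 min; less 30 min break → 6 h 39 min
Fri: 9:16 AM–5:46 PM = 8 h 30 min
Sat: 8:24 AM–4:41 PM = 8 h 17 min; less 10 min break → 8 h 7 min
Total: 7 h 17 min + 6 h 39 min + 8 h 30 min + 8 h 7 min = 30 h 33 min.

30.55 hours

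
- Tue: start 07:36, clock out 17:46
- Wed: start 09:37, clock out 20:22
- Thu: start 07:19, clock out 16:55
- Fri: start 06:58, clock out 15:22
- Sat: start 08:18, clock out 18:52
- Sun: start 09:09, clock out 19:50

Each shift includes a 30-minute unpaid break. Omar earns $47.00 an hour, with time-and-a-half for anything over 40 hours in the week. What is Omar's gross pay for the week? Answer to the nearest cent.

$3090.25

Tue: 07:36–17:46 = 10 h 10 min; less 30 min break → 9 h 40 min
Wed: 09:37–20:22 = 10 h 45 min; less 30 min break → 10 h 15 min
Thu: 07:19–16:55 = 9 h 36 min; less 30 min break → 9 h 6 min
Fri: 06:58–15:22 = 8 h 24 min; less 30 min break → 7 h 54 min
Sat: 08:18–18:52 = 10 h 34 min; less 30 min break → 10 h 4 min
Sun: 09:09–19:50 = 10 h 41 min; less 30 min break → 10 h 11 min
Total worked: 57 h 10 min = 3430 min.
Regular 40 h 0 min = 2400 min at $47.00/h; overtime 17 h 10 min = 1030 min at $70.50/h.
Pay = (2400 × $47.00 + 1030 × $70.50) ÷ 60 = $3090.25.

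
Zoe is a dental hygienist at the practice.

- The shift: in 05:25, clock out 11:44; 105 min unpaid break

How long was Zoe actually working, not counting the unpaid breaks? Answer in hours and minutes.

4 h 34 min

The shift: 05:25–11:44 = 6 h 19 min; less 105 min break → 4 h 34 min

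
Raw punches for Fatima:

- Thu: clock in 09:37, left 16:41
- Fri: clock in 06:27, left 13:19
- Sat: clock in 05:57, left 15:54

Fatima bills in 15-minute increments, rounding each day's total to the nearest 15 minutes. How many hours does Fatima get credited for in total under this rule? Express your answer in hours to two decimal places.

Thu: 09:37–16:41 = 7 h 4 min → rounds to 7 h 0 min
Fri: 06:27–13:19 = 6 h 52 min → rounds to 6 h 45 min
Sat: 05:57–15:54 = 9 h 57 min → rounds to 10 h 0 min
Total credited: 23 h 45 min.

23.75 hours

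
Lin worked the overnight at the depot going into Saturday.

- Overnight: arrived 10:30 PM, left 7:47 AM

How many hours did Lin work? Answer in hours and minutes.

9 h 17 min

Overnight: 10:30 PM → midnight = 1 h 30 min; midnight → 7:47 AM = 7 h 47 min; span 9 h 17 min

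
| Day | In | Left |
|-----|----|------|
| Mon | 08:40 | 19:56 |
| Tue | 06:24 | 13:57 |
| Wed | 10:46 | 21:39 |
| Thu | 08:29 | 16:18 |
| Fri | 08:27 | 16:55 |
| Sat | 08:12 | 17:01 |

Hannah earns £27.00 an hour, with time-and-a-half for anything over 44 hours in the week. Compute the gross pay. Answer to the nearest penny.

£1625.40

Mon: 08:40–19:56 = 11 h 16 min
Tue: 06:24–13:57 = 7 h 33 min
Wed: 10:46–21:39 = 10 h 53 min
Thu: 08:29–16:18 = 7 h 49 min
Fri: 08:27–16:55 = 8 h 28 min
Sat: 08:12–17:01 = 8 h 49 min
Total worked: 54 h 48 min = 3288 min.
Regular 44 h 0 min = 2640 min at £27.00/h; overtime 10 h 48 min = 648 min at £40.50/h.
Pay = (2640 × £27.00 + 648 × £40.50) ÷ 60 = £1625.40.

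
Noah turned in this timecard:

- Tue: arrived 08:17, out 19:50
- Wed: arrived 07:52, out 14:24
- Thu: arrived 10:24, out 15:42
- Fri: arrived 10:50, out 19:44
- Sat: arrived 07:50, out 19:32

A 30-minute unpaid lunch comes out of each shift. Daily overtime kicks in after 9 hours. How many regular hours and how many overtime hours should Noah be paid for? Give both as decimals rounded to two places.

Tue: 08:17–19:50 = 11 h 33 min; less 30 min break → 11 h 3 min
Wed: 07:52–14:24 = 6 h 32 min; less 30 min break → 6 h 2 min
Thu: 10:24–15:42 = 5 h 18 min; less 30 min break → 4 h 48 min
Fri: 10:50–19:44 = 8 h 54 min; less 30 min break → 8 h 24 min
Sat: 07:50–19:32 = 11 h 42 min; less 30 min break → 11 h 12 min
Tue reg 9 h 0 min / OT 2 h 3 min; Wed reg 6 h 2 min / OT 0 h 0 min; Thu reg 4 h 48 min / OT 0 h 0 min; Fri reg 8 h 24 min / OT 0 h 0 min; Sat reg 9 h 0 min / OT 2 h 12 min.
Totals: regular 37 h 14 min, overtime 4 h 15 min.

Regular 37.23 hours, overtime 4.25 hours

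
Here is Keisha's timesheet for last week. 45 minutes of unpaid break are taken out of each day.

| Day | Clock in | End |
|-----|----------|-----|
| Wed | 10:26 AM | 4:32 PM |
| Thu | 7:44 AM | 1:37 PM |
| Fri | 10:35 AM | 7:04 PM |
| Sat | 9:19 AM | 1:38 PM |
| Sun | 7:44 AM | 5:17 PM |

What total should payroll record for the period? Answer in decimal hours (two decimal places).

Wed: 10:26 AM–4:32 PM = 6 h 6 min; less 45 min break → 5 h 21 min
Thu: 7:44 AM–1:37 PM = 5 h 53 min; less 45 min break → 5 h 8 min
Fri: 10:35 AM–7:04 PM = 8 h 29 min; less 45 min break → 7 h 44 min
Sat: 9:19 AM–1:38 PM = 4 h 19 min; less 45 min break → 3 h 34 min
Sun: 7:44 AM–5:17 PM = 9 h 33 min; less 45 min break → 8 h 48 min
Total: 5 h 21 min + 5 h 8 min + 7 h 44 min + 3 h 34 min + 8 h 48 min = 30 h 35 min.

30.58 hours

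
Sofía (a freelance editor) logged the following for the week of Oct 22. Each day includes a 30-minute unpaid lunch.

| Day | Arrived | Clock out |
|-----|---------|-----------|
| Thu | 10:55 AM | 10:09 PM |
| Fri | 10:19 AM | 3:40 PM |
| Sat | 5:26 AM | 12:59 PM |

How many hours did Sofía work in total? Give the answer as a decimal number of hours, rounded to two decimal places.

Thu: 10:55 AM–10:09 PM = 11 h 14 min; less 30 min break → 10 h 44 min
Fri: 10:19 AM–3:40 PM = 5 h 21 min; less 30 min break → 4 h 51 min
Sat: 5:26 AM–12:59 PM = 7 h 33 min; less 30 min break → 7 h 3 min
Total: 10 h 44 min + 4 h 51 min + 7 h 3 min = 22 h 38 min.

22.63 hours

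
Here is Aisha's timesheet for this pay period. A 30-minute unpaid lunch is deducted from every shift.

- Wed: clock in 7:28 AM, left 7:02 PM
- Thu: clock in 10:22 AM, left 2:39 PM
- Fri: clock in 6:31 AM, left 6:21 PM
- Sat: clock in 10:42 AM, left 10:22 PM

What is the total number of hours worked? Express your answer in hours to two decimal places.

37.35 hours

Wed: 7:28 AM–7:02 PM = 11 h 34 min; less 30 min break → 11 h 4 min
Thu: 10:22 AM–2:39 PM = 4 h 17 min; less 30 min break → 3 h 47 min
Fri: 6:31 AM–6:21 PM = 11 h 50 min; less 30 min break → 11 h 20 min
Sat: 10:42 AM–10:22 PM = 11 h 40 min; less 30 min break → 11 h 10 min
Total: 11 h 4 min + 3 h 47 min + 11 h 20 min + 11 h 10 min = 37 h 21 min.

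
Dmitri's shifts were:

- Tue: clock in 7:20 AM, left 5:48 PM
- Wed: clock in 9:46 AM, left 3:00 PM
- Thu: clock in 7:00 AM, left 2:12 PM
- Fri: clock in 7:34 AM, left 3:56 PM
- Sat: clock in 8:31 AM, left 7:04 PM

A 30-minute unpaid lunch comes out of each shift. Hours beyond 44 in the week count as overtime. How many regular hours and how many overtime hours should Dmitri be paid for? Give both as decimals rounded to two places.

Regular 39.32 hours, overtime 0.00 hours

Tue: 7:20 AM–5:48 PM = 10 h 28 min; less 30 min break → 9 h 58 min
Wed: 9:46 AM–3:00 PM = 5 h 14 min; less 30 min break → 4 h 44 min
Thu: 7:00 AM–2:12 PM = 7 h 12 min; less 30 min break → 6 h 42 min
Fri: 7:34 AM–3:56 PM = 8 h 22 min; less 30 min break → 7 h 52 min
Sat: 8:31 AM–7:04 PM = 10 h 33 min; less 30 min break → 10 h 3 min
Total worked: 39 h 19 min = 39.32 h.
Threshold 44 h → overtime 0 h 0 min, regular 39 h 19 min.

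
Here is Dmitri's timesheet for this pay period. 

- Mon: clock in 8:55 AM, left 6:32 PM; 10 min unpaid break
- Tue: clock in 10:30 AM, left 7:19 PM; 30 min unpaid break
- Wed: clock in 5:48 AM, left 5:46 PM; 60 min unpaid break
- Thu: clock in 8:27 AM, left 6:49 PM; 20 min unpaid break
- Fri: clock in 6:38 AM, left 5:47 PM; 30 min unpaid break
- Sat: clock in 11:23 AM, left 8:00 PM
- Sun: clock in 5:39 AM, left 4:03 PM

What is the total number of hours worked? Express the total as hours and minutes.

68 h 26 min

Mon: 8:55 AM–6:32 PM = 9 h 37 min; less 10 min break → 9 h 27 min
Tue: 10:30 AM–7:19 PM = 8 h 49 min; less 30 min break → 8 h 19 min
Wed: 5:48 AM–5:46 PM = 11 h 58 min; less 60 min break → 10 h 58 min
Thu: 8:27 AM–6:49 PM = 10 h 22 min; less 20 min break → 10 h 2 min
Fri: 6:38 AM–5:47 PM = 11 h 9 min; less 30 min break → 10 h 39 min
Sat: 11:23 AM–8:00 PM = 8 h 37 min
Sun: 5:39 AM–4:03 PM = 10 h 24 min
Total: 9 h 27 min + 8 h 19 min + 10 h 58 min + 10 h 2 min + 10 h 39 min + 8 h 37 min + 10 h 24 min = 68 h 26 min.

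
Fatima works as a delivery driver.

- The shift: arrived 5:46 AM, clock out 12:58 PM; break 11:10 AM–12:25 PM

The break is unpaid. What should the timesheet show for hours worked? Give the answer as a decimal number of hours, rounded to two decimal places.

5.95 hours

The shift: 5:46 AM–12:58 PM = 7 h 12 min; less 75 min break → 5 h 57 min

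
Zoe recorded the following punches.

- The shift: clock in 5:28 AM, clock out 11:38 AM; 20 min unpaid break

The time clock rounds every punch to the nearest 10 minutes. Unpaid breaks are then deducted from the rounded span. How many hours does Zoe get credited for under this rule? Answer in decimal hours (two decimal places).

5.83 hours

The shift: in 5:28 AM→5:30 AM, out 11:38 AM→11:40 AM; 6 h 10 min − 20 min = 5 h 50 min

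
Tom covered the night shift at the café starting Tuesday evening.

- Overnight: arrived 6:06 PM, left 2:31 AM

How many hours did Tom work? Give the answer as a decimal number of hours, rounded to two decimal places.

Overnight: 6:06 PM → midnight = 5 h 54 min; midnight → 2:31 AM = 2 h 31 min; span 8 h 25 min

8.42 hours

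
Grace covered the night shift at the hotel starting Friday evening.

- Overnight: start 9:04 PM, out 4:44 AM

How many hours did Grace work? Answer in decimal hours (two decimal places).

Overnight: 9:04 PM → midnight = 2 h 56 min; midnight → 4:44 AM = 4 h 44 min; span 7 h 40 min

7.67 hours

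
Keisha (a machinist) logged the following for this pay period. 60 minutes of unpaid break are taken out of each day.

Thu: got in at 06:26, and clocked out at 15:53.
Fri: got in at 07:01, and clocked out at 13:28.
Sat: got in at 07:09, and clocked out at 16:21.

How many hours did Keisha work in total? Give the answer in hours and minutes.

22 h 6 min

Thu: 06:26–15:53 = 9 h 27 min; less 60 min break → 8 h 27 min
Fri: 07:01–13:28 = 6 h 27 min; less 60 min break → 5 h 27 min
Sat: 07:09–16:21 = 9 h 12 min; less 60 min break → 8 h 12 min
Total: 8 h 27 min + 5 h 27 min + 8 h 12 min = 22 h 6 min.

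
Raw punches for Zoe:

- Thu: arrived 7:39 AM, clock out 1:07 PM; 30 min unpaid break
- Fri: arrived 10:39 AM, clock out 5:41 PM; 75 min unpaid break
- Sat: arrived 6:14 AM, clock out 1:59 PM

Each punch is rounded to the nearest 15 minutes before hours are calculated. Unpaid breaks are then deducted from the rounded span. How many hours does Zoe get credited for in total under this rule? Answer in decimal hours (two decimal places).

Thu: in 7:39 AM→7:45 AM, out 1:07 PM→1:00 PM; 5 h 15 min − 30 min = 4 h 45 min
Fri: in 10:39 AM→10:45 AM, out 5:41 PM→5:45 PM; 7 h 0 min − 75 min = 5 h 45 min
Sat: in 6:14 AM→6:15 AM, out 1:59 PM→2:00 PM; 7 h 45 min
Total credited: 18 h 15 min.

18.25 hours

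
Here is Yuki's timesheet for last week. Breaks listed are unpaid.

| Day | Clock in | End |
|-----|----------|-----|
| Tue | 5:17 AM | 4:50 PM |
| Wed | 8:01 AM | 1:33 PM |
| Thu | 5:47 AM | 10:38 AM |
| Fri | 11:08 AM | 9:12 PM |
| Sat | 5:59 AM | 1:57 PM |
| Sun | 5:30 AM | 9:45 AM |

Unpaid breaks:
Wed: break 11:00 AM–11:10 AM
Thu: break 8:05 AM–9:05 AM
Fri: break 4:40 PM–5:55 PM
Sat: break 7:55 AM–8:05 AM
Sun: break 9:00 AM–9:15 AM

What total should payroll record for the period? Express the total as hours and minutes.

41 h 23 min

Tue: 5:17 AM–4:50 PM = 11 h 33 min
Wed: 8:01 AM–1:33 PM = 5 h 32 min; less 10 min break → 5 h 22 min
Thu: 5:47 AM–10:38 AM = 4 h 51 min; less 60 min break → 3 h 51 min
Fri: 11:08 AM–9:12 PM = 10 h 4 min; less 75 min break → 8 h 49 min
Sat: 5:59 AM–1:57 PM = 7 h 58 min; less 10 min break → 7 h 48 min
Sun: 5:30 AM–9:45 AM = 4 h 15 min; less 15 min break → 4 h 0 min
Total: 11 h 33 min + 5 h 22 min + 3 h 51 min + 8 h 49 min + 7 h 48 min + 4 h 0 min = 41 h 23 min.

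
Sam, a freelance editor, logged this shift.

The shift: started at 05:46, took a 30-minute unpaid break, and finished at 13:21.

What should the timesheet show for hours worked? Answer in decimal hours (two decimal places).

7.08 hours

The shift: 05:46–13:21 = 7 h 35 min; less 30 min break → 7 h 5 min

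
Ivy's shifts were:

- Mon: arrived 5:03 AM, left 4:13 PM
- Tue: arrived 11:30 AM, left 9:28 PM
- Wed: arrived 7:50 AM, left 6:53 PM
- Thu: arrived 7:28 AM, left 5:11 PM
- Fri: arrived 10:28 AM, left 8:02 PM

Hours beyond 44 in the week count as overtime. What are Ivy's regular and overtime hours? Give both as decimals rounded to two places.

Regular 44.00 hours, overtime 7.47 hours

Mon: 5:03 AM–4:13 PM = 11 h 10 min
Tue: 11:30 AM–9:28 PM = 9 h 58 min
Wed: 7:50 AM–6:53 PM = 11 h 3 min
Thu: 7:28 AM–5:11 PM = 9 h 43 min
Fri: 10:28 AM–8:02 PM = 9 h 34 min
Total worked: 51 h 28 min = 51.47 h.
Threshold 44 h → overtime 7 h 28 min, regular 44 h 0 min.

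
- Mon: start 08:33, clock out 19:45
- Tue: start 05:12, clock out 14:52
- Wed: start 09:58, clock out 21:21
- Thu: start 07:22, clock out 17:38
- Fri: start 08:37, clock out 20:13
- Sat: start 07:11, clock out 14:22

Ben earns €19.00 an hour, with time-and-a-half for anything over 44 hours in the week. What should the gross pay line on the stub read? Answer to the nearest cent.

Mon: 08:33–19:45 = 11 h 12 min
Tue: 05:12–14:52 = 9 h 40 min
Wed: 09:58–21:21 = 11 h 23 min
Thu: 07:22–17:38 = 10 h 16 min
Fri: 08:37–20:13 = 11 h 36 min
Sat: 07:11–14:22 = 7 h 11 min
Total worked: 61 h 18 min = 3678 min.
Regular 44 h 0 min = 2640 min at €19.00/h; overtime 17 h 18 min = 1038 min at €28.50/h.
Pay = (2640 × €19.00 + 1038 × €28.50) ÷ 60 = €1329.05.

€1329.05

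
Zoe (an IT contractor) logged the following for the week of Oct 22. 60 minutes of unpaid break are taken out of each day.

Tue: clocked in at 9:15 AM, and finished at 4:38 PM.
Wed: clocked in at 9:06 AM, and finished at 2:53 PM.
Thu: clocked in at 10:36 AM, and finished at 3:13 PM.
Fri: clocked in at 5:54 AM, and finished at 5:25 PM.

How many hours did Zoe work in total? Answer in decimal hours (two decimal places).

25.30 hours

Tue: 9:15 AM–4:38 PM = 7 h 23 min; less 60 min break → 6 h 23 min
Wed: 9:06 AM–2:53 PM = 5 h 47 min; less 60 min break → 4 h 47 min
Thu: 10:36 AM–3:13 PM = 4 h 37 min; less 60 min break → 3 h 37 min
Fri: 5:54 AM–5:25 PM = 11 h 31 min; less 60 min break → 10 h 31 min
Total: 6 h 23 min + 4 h 47 min + 3 h 37 min + 10 h 31 min = 25 h 18 min.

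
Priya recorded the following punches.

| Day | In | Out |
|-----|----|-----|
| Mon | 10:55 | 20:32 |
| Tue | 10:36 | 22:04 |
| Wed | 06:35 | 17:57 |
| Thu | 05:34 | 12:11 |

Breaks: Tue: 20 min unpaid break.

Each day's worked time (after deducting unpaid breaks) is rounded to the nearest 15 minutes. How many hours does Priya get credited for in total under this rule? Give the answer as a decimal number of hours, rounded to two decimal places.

38.50 hours

Mon: 10:55–20:32 = 9 h 37 min → rounds to 9 h 30 min
Tue: 10:36–22:04 = 11 h 28 min − 20 min = 11 h 8 min → rounds to 11 h 15 min
Wed: 06:35–17:57 = 11 h 22 min → rounds to 11 h 15 min
Thu: 05:34–12:11 = 6 h 37 min → rounds to 6 h 30 min
Total credited: 38 h 30 min.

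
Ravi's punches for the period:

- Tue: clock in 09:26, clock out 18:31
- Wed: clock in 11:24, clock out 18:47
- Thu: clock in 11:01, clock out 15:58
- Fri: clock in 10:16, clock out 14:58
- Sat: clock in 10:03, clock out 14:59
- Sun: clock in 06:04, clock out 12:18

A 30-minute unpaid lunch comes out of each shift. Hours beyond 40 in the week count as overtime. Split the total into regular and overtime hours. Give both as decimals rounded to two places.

Regular 34.28 hours, overtime 0.00 hours

Tue: 09:26–18:31 = 9 h 5 min; less 30 min break → 8 h 35 min
Wed: 11:24–18:47 = 7 h 23 min; less 30 min break → 6 h 53 min
Thu: 11:01–15:58 = 4 h 57 min; less 30 min break → 4 h 27 min
Fri: 10:16–14:58 = 4 h 42 min; less 30 min break → 4 h 12 min
Sat: 10:03–14:59 = 4 h 56 min; less 30 min break → 4 h 26 min
Sun: 06:04–12:18 = 6 h 14 min; less 30 min break → 5 h 44 min
Total worked: 34 h 17 min = 34.28 h.
Threshold 40 h → overtime 0 h 0 min, regular 34 h 17 min.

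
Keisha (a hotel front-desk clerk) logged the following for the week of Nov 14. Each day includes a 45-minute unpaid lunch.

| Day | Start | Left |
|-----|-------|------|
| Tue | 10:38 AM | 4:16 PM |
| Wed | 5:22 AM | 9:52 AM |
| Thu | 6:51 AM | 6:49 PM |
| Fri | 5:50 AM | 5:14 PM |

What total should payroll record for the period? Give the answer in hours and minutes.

Tue: 10:38 AM–4:16 PM = 5 h 38 min; less 45 min break → 4 h 53 min
Wed: 5:22 AM–9:52 AM = 4 h 30 min; less 45 min break → 3 h 45 min
Thu: 6:51 AM–6:49 PM = 11 h 58 min; less 45 min break → 11 h 13 min
Fri: 5:50 AM–5:14 PM = 11 h 24 min; less 45 min break → 10 h 39 min
Total: 4 h 53 min + 3 h 45 min + 11 h 13 min + 10 h 39 min = 30 h 30 min.

30 h 30 min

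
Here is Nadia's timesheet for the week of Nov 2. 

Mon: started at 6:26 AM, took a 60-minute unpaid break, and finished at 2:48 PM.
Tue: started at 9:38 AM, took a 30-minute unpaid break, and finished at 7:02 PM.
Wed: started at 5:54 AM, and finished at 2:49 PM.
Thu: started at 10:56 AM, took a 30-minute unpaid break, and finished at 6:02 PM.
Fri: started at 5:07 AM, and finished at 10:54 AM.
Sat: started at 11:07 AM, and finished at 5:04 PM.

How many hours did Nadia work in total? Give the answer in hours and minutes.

43 h 31 min

Mon: 6:26 AM–2:48 PM = 8 h 22 min; less 60 min break → 7 h 22 min
Tue: 9:38 AM–7:02 PM = 9 h 24 min; less 30 min break → 8 h 54 min
Wed: 5:54 AM–2:49 PM = 8 h 55 min
Thu: 10:56 AM–6:02 PM = 7 h 6 min; less 30 min break → 6 h 36 min
Fri: 5:07 AM–10:54 AM = 5 h 47 min
Sat: 11:07 AM–5:04 PM = 5 h 57 min
Total: 7 h 22 min + 8 h 54 min + 8 h 55 min + 6 h 36 min + 5 h 47 min + 5 h 57 min = 43 h 31 min.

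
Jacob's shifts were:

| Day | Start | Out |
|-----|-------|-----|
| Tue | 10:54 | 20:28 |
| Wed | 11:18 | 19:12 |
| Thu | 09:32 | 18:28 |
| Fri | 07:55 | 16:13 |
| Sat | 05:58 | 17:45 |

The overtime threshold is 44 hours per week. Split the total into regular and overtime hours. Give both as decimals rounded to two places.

Tue: 10:54–20:28 = 9 h 34 min
Wed: 11:18–19:12 = 7 h 54 min
Thu: 09:32–18:28 = 8 h 56 min
Fri: 07:55–16:13 = 8 h 18 min
Sat: 05:58–17:45 = 11 h 47 min
Total worked: 46 h 29 min = 46.48 h.
Threshold 44 h → overtime 2 h 29 min, regular 44 h 0 min.

Regular 44.00 hours, overtime 2.48 hours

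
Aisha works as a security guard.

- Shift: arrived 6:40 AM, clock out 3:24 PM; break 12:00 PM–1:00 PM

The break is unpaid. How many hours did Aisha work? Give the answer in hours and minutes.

7 h 44 min

Shift: 6:40 AM–3:24 PM = 8 h 44 min; less 60 min break → 7 h 44 min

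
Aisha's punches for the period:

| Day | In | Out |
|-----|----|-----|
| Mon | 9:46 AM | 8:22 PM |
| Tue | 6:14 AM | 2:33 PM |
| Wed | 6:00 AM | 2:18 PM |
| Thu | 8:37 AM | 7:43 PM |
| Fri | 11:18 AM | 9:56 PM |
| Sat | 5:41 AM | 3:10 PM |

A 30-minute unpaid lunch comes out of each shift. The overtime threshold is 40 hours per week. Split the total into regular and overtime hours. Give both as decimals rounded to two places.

Mon: 9:46 AM–8:22 PM = 10 h 36 min; less 30 min break → 10 h 6 min
Tue: 6:14 AM–2:33 PM = 8 h 19 min; less 30 min break → 7 h 49 min
Wed: 6:00 AM–2:18 PM = 8 h 18 min; less 30 min break → 7 h 48 min
Thu: 8:37 AM–7:43 PM = 11 h 6 min; less 30 min break → 10 h 36 min
Fri: 11:18 AM–9:56 PM = 10 h 38 min; less 30 min break → 10 h 8 min
Sat: 5:41 AM–3:10 PM = 9 h 29 min; less 30 min break → 8 h 59 min
Total worked: 55 h 26 min = 55.43 h.
Threshold 40 h → overtime 15 h 26 min, regular 40 h 0 min.

Regular 40.00 hours, overtime 15.43 hours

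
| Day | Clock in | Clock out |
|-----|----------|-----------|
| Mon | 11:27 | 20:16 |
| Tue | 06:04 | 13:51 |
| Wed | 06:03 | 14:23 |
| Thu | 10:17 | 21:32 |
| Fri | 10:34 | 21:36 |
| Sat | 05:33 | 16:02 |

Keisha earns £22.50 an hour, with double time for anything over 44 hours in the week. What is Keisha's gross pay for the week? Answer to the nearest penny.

Mon: 11:27–20:16 = 8 h 49 min
Tue: 06:04–13:51 = 7 h 47 min
Wed: 06:03–14:23 = 8 h 20 min
Thu: 10:17–21:32 = 11 h 15 min
Fri: 10:34–21:36 = 11 h 2 min
Sat: 05:33–16:02 = 10 h 29 min
Total worked: 57 h 42 min = 3462 min.
Regular 44 h 0 min = 2640 min at £22.50/h; overtime 13 h 42 min = 822 min at £45.00/h.
Pay = (2640 × £22.50 + 822 × £45.00) ÷ 60 = £1606.50.

£1606.50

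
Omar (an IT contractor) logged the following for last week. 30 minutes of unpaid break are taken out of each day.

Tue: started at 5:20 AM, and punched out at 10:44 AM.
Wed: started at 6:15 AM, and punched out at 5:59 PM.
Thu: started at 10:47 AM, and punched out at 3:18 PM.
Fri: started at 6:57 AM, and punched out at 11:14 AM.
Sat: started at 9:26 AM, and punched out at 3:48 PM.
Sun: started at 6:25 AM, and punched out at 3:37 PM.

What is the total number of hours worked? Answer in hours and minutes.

38 h 30 min

Tue: 5:20 AM–10:44 AM = 5 h 24 min; less 30 min break → 4 h 54 min
Wed: 6:15 AM–5:59 PM = 11 h 44 min; less 30 min break → 11 h 14 min
Thu: 10:47 AM–3:18 PM = 4 h 31 min; less 30 min break → 4 h 1 min
Fri: 6:57 AM–11:14 AM = 4 h 17 min; less 30 min break → 3 h 47 min
Sat: 9:26 AM–3:48 PM = 6 h 22 min; less 30 min break → 5 h 52 min
Sun: 6:25 AM–3:37 PM = 9 h 12 min; less 30 min break → 8 h 42 min
Total: 4 h 54 min + 11 h 14 min + 4 h 1 min + 3 h 47 min + 5 h 52 min + 8 h 42 min = 38 h 30 min.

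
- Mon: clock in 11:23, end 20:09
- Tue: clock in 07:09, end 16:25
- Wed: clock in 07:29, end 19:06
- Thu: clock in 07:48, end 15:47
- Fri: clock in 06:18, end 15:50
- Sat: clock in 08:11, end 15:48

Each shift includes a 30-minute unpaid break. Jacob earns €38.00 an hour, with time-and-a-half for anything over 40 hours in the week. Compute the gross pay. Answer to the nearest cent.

€2191.65

Mon: 11:23–20:09 = 8 h 46 min; less 30 min break → 8 h 16 min
Tue: 07:09–16:25 = 9 h 16 min; less 30 min break → 8 h 46 min
Wed: 07:29–19:06 = 11 h 37 min; less 30 min break → 11 h 7 min
Thu: 07:48–15:47 = 7 h 59 min; less 30 min break → 7 h 29 min
Fri: 06:18–15:50 = 9 h 32 min; less 30 min break → 9 h 2 min
Sat: 08:11–15:48 = 7 h 37 min; less 30 min break → 7 h 7 min
Total worked: 51 h 47 min = 3107 min.
Regular 40 h 0 min = 2400 min at €38.00/h; overtime 11 h 47 min = 707 min at €57.00/h.
Pay = (2400 × €38.00 + 707 × €57.00) ÷ 60 = €2191.65.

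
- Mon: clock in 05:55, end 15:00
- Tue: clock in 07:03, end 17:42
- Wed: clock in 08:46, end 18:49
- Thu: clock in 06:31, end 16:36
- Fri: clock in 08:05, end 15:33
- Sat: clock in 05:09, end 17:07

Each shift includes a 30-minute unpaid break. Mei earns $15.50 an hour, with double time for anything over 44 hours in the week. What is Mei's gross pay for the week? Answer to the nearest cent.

$1063.30

Mon: 05:55–15:00 = 9 h 5 min; less 30 min break → 8 h 35 min
Tue: 07:03–17:42 = 10 h 39 min; less 30 min break → 10 h 9 min
Wed: 08:46–18:49 = 10 h 3 min; less 30 min break → 9 h 33 min
Thu: 06:31–16:36 = 10 h 5 min; less 30 min break → 9 h 35 min
Fri: 08:05–15:33 = 7 h 28 min; less 30 min break → 6 h 58 min
Sat: 05:09–17:07 = 11 h 58 min; less 30 min break → 11 h 28 min
Total worked: 56 h 18 min = 3378 min.
Regular 44 h 0 min = 2640 min at $15.50/h; overtime 12 h 18 min = 738 min at $31.00/h.
Pay = (2640 × $15.50 + 738 × $31.00) ÷ 60 = $1063.30.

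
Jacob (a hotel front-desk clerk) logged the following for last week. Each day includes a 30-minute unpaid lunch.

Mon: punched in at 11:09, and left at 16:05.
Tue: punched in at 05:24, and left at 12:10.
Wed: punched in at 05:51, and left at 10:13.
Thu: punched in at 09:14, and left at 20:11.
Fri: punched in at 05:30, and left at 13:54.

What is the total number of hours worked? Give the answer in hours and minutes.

Mon: 11:09–16:05 = 4 h 56 min; less 30 min break → 4 h 26 min
Tue: 05:24–12:10 = 6 h 46 min; less 30 min break → 6 h 16 min
Wed: 05:51–10:13 = 4 h 22 min; less 30 min break → 3 h 52 min
Thu: 09:14–20:11 = 10 h 57 min; less 30 min break → 10 h 27 min
Fri: 05:30–13:54 = 8 h 24 min; less 30 min break → 7 h 54 min
Total: 4 h 26 min + 6 h 16 min + 3 h 52 min + 10 h 27 min + 7 h 54 min = 32 h 55 min.

32 h 55 min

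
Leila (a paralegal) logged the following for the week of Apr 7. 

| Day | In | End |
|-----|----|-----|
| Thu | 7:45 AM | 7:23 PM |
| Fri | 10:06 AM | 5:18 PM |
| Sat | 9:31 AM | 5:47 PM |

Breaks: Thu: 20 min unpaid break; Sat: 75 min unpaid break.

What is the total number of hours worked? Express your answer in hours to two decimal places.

Thu: 7:45 AM–7:23 PM = 11 h 38 min; less 20 min break → 11 h 18 min
Fri: 10:06 AM–5:18 PM = 7 h 12 min
Sat: 9:31 AM–5:47 PM = 8 h 16 min; less 75 min break → 7 h 1 min
Total: 11 h 18 min + 7 h 12 min + 7 h 1 min = 25 h 31 min.

25.52 hours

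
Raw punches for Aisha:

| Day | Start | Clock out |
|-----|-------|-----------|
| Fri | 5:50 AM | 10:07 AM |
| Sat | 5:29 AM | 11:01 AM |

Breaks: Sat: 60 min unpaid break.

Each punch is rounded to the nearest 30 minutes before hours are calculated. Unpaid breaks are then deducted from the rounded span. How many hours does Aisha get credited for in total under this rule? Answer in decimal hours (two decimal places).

Fri: in 5:50 AM→6:00 AM, out 10:07 AM→10:00 AM; 4 h 0 min
Sat: in 5:29 AM→5:30 AM, out 11:01 AM→11:00 AM; 5 h 30 min − 60 min = 4 h 30 min
Total credited: 8 h 30 min.

8.50 hours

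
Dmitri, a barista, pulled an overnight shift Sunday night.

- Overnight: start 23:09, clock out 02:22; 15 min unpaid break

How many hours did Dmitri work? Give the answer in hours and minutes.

Overnight: 23:09 → midnight = 0 h 51 min; midnight → 02:22 = 2 h 22 min; span 3 h 13 min; less 15 min break → 2 h 58 min

2 h 58 min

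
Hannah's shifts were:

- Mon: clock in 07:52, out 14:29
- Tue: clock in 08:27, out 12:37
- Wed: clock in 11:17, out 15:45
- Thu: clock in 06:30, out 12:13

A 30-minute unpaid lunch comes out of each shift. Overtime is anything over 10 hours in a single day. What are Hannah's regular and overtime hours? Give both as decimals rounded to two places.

Regular 18.97 hours, overtime 0.00 hours

Mon: 07:52–14:29 = 6 h 37 min; less 30 min break → 6 h 7 min
Tue: 08:27–12:37 = 4 h 10 min; less 30 min break → 3 h 40 min
Wed: 11:17–15:45 = 4 h 28 min; less 30 min break → 3 h 58 min
Thu: 06:30–12:13 = 5 h 43 min; less 30 min break → 5 h 13 min
Mon reg 6 h 7 min / OT 0 h 0 min; Tue reg 3 h 40 min / OT 0 h 0 min; Wed reg 3 h 58 min / OT 0 h 0 min; Thu reg 5 h 13 min / OT 0 h 0 min.
Totals: regular 18 h 58 min, overtime 0 h 0 min.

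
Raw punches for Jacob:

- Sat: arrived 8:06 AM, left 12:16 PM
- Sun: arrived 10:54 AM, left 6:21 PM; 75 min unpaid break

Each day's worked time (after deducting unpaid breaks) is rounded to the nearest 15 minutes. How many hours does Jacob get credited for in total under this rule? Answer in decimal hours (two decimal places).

Sat: 8:06 AM–12:16 PM = 4 h 10 min → rounds to 4 h 15 min
Sun: 10:54 AM–6:21 PM = 7 h 27 min − 75 min = 6 h 12 min → rounds to 6 h 15 min
Total credited: 10 h 30 min.

10.50 hours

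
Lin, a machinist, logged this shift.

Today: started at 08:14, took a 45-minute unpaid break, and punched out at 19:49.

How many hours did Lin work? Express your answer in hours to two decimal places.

10.83 hours

Today: 08:14–19:49 = 11 h 35 min; less 45 min break → 10 h 50 min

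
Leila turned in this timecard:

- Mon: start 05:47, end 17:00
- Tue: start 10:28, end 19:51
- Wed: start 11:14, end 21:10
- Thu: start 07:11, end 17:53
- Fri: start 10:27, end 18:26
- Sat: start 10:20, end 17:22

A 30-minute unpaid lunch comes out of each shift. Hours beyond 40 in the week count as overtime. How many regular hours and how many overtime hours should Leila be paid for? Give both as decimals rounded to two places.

Regular 40.00 hours, overtime 13.25 hours

Mon: 05:47–17:00 = 11 h 13 min; less 30 min break → 10 h 43 min
Tue: 10:28–19:51 = 9 h 23 min; less 30 min break → 8 h 53 min
Wed: 11:14–21:10 = 9 h 56 min; less 30 min break → 9 h 26 min
Thu: 07:11–17:53 = 10 h 42 min; less 30 min break → 10 h 12 min
Fri: 10:27–18:26 = 7 h 59 min; less 30 min break → 7 h 29 min
Sat: 10:20–17:22 = 7 h 2 min; less 30 min break → 6 h 32 min
Total worked: 53 h 15 min = 53.25 h.
Threshold 40 h → overtime 13 h 15 min, regular 40 h 0 min.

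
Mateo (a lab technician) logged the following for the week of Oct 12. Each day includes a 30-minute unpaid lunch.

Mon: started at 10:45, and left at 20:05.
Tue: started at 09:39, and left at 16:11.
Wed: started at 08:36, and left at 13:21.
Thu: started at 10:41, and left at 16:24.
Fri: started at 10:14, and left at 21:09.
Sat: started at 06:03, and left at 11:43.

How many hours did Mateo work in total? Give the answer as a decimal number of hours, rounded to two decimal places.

39.92 hours

Mon: 10:45–20:05 = 9 h 20 min; less 30 min break → 8 h 50 min
Tue: 09:39–16:11 = 6 h 32 min; less 30 min break → 6 h 2 min
Wed: 08:36–13:21 = 4 h 45 min; less 30 min break → 4 h 15 min
Thu: 10:41–16:24 = 5 h 43 min; less 30 min break → 5 h 13 min
Fri: 10:14–21:09 = 10 h 55 min; less 30 min break → 10 h 25 min
Sat: 06:03–11:43 = 5 h 40 min; less 30 min break → 5 h 10 min
Total: 8 h 50 min + 6 h 2 min + 4 h 15 min + 5 h 13 min + 10 h 25 min + 5 h 10 min = 39 h 55 min.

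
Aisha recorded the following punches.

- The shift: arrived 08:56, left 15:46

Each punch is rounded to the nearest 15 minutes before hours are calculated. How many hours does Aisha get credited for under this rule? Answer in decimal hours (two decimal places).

The shift: in 08:56→09:00, out 15:46→15:45; 6 h 45 min

6.75 hours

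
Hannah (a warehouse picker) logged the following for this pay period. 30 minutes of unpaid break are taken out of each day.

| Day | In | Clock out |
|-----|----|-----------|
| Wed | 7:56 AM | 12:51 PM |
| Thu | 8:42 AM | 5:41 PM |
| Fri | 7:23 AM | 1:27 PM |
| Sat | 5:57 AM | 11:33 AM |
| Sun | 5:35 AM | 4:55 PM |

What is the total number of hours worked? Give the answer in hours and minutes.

Wed: 7:56 AM–12:51 PM = 4 h 55 min; less 30 min break → 4 h 25 min
Thu: 8:42 AM–5:41 PM = 8 h 59 min; less 30 min break → 8 h 29 min
Fri: 7:23 AM–1:27 PM = 6 h 4 min; less 30 min break → 5 h 34 min
Sat: 5:57 AM–11:33 AM = 5 h 36 min; less 30 min break → 5 h 6 min
Sun: 5:35 AM–4:55 PM = 11 h 20 min; less 30 min break → 10 h 50 min
Total: 4 h 25 min + 8 h 29 min + 5 h 34 min + 5 h 6 min + 10 h 50 min = 34 h 24 min.

34 h 24 min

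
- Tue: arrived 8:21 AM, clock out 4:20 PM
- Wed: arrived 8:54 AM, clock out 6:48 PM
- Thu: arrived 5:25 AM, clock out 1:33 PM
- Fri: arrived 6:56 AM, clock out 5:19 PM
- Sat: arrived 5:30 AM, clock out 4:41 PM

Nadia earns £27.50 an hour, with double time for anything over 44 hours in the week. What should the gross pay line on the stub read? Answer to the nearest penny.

Tue: 8:21 AM–4:20 PM = 7 h 59 min
Wed: 8:54 AM–6:48 PM = 9 h 54 min
Thu: 5:25 AM–1:33 PM = 8 h 8 min
Fri: 6:56 AM–5:19 PM = 10 h 23 min
Sat: 5:30 AM–4:41 PM = 11 h 11 min
Total worked: 47 h 35 min = 2855 min.
Regular 44 h 0 min = 2640 min at £27.50/h; overtime 3 h 35 min = 215 min at £55.00/h.
Pay = (2640 × £27.50 + 215 × £55.00) ÷ 60 = £1407.08.

£1407.08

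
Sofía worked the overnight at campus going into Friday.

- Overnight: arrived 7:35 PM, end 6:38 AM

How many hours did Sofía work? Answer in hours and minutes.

Overnight: 7:35 PM → midnight = 4 h 25 min; midnight → 6:38 AM = 6 h 38 min; span 11 h 3 min

11 h 3 min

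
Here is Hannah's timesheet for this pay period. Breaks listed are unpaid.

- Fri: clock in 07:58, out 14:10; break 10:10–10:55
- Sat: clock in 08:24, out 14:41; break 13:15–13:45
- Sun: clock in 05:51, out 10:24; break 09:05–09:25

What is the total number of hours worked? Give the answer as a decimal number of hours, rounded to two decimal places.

15.45 hours

Fri: 07:58–14:10 = 6 h 12 min; less 45 min break → 5 h 27 min
Sat: 08:24–14:41 = 6 h 17 min; less 30 min break → 5 h 47 min
Sun: 05:51–10:24 = 4 h 33 min; less 20 min break → 4 h 13 min
Total: 5 h 27 min + 5 h 47 min + 4 h 13 min = 15 h 27 min.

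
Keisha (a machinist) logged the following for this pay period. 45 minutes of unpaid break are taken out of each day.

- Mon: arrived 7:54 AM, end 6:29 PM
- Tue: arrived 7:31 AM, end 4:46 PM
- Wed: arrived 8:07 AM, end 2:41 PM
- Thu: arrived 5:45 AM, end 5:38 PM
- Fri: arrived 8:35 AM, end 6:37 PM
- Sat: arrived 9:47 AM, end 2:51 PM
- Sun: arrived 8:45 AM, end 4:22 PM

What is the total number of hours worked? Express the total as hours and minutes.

55 h 45 min

Mon: 7:54 AM–6:29 PM = 10 h 35 min; less 45 min break → 9 h 50 min
Tue: 7:31 AM–4:46 PM = 9 h 15 min; less 45 min break → 8 h 30 min
Wed: 8:07 AM–2:41 PM = 6 h 34 min; less 45 min break → 5 h 49 min
Thu: 5:45 AM–5:38 PM = 11 h 53 min; less 45 min break → 11 h 8 min
Fri: 8:35 AM–6:37 PM = 10 h 2 min; less 45 min break → 9 h 17 min
Sat: 9:47 AM–2:51 PM = 5 h 4 min; less 45 min break → 4 h 19 min
Sun: 8:45 AM–4:22 PM = 7 h 37 min; less 45 min break → 6 h 52 min
Total: 9 h 50 min + 8 h 30 min + 5 h 49 min + 11 h 8 min + 9 h 17 min + 4 h 19 min + 6 h 52 min = 55 h 45 min.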